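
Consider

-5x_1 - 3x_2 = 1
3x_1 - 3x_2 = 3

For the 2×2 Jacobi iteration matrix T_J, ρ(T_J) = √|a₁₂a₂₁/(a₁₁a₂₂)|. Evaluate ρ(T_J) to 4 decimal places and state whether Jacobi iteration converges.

a₁₂a₂₁/(a₁₁a₂₂) = (-3)·(3) / ((-5)·(-3)) = -0.600000
ρ = √|-0.600000| = √0.600000 = 0.7746
ρ < 1, so Jacobi converges

0.7746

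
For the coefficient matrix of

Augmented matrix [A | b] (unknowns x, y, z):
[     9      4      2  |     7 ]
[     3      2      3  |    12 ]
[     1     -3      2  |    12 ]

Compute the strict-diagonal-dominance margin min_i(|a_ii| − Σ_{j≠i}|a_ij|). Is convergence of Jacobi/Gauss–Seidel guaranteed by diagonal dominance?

-4

row 1: |9| − (4+2) = 3
row 2: |2| − (3+3) = -4
row 3: |2| − (1+3) = -2
minimum over rows = -4 → not strictly diagonally dominant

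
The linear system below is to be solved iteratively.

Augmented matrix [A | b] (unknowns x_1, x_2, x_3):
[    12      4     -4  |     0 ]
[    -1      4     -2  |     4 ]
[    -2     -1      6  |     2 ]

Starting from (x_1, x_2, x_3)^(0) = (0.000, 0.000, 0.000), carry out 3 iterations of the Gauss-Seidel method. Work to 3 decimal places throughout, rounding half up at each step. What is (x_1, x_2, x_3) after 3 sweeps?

Iteration 1:
  x_1 = (0 - (4)·0.000 - (-4)·0.000) / (12) = 0.000
  x_2 = (4 - (-1)·0.000 - (-2)·0.000) / (4) = 1.000
  x_3 = (2 - (-2)·0.000 - (-1)·1.000) / (6) = 0.500
Iteration 2:
  x_1 = (0 - (4)·1.000 - (-4)·0.500) / (12) = -0.167
  x_2 = (4 - (-1)·-0.167 - (-2)·0.500) / (4) = 1.208
  x_3 = (2 - (-2)·-0.167 - (-1)·1.208) / (6) = 0.479
Iteration 3:
  x_1 = (0 - (4)·1.208 - (-4)·0.479) / (12) = -0.243
  x_2 = (4 - (-1)·-0.243 - (-2)·0.479) / (4) = 1.179
  x_3 = (2 - (-2)·-0.243 - (-1)·1.179) / (6) = 0.449

(-0.243, 1.179, 0.449)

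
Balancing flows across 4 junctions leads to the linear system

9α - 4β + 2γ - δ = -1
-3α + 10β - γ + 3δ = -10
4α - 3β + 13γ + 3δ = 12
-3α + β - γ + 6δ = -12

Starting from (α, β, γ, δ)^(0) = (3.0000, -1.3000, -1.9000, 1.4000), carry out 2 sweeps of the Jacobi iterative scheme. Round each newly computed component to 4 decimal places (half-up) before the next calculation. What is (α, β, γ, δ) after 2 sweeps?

(-0.3549, -0.9156, 0.9319, -2.0411)

Iteration 1:
  α = (-1 - (-4)·-1.3000 - (2)·-1.9000 - (-1)·1.4000) / (9) = -0.1111
  β = (-10 - (-3)·3.0000 - (-1)·-1.9000 - (3)·1.4000) / (10) = -0.7100
  γ = (12 - (4)·3.0000 - (-3)·-1.3000 - (3)·1.4000) / (13) = -0.6231
  δ = (-12 - (-3)·3.0000 - (1)·-1.3000 - (-1)·-1.9000) / (6) = -0.6000
Iteration 2:
  α = (-1 - (-4)·-0.7100 - (2)·-0.6231 - (-1)·-0.6000) / (9) = -0.3549
  β = (-10 - (-3)·-0.1111 - (-1)·-0.6231 - (3)·-0.6000) / (10) = -0.9156
  γ = (12 - (4)·-0.1111 - (-3)·-0.7100 - (3)·-0.6000) / (13) = 0.9319
  δ = (-12 - (-3)·-0.1111 - (1)·-0.7100 - (-1)·-0.6231) / (6) = -2.0411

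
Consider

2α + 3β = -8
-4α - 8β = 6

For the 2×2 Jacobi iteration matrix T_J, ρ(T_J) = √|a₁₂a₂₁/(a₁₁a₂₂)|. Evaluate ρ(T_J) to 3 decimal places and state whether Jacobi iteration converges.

0.866

a₁₂a₂₁/(a₁₁a₂₂) = (3)·(-4) / ((2)·(-8)) = 0.750000
ρ = √|0.750000| = √0.750000 = 0.866
ρ < 1, so Jacobi converges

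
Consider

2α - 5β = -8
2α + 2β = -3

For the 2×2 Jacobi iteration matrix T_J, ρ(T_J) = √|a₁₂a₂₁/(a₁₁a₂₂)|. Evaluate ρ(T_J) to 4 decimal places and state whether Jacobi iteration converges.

a₁₂a₂₁/(a₁₁a₂₂) = (-5)·(2) / ((2)·(2)) = -2.500000
ρ = √|-2.500000| = √2.500000 = 1.5811
ρ > 1, so Jacobi diverges

1.5811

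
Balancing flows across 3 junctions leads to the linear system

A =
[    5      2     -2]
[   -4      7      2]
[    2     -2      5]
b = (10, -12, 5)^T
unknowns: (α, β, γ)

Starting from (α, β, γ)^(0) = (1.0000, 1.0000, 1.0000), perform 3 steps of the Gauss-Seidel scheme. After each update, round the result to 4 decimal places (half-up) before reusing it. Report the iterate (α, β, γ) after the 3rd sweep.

Iteration 1:
  α = (10 - (2)·1.0000 - (-2)·1.0000) / (5) = 2.0000
  β = (-12 - (-4)·2.0000 - (2)·1.0000) / (7) = -0.8571
  γ = (5 - (2)·2.0000 - (-2)·-0.8571) / (5) = -0.1428
Iteration 2:
  α = (10 - (2)·-0.8571 - (-2)·-0.1428) / (5) = 2.2857
  β = (-12 - (-4)·2.2857 - (2)·-0.1428) / (7) = -0.3674
  γ = (5 - (2)·2.2857 - (-2)·-0.3674) / (5) = -0.0612
Iteration 3:
  α = (10 - (2)·-0.3674 - (-2)·-0.0612) / (5) = 2.1225
  β = (-12 - (-4)·2.1225 - (2)·-0.0612) / (7) = -0.4839
  γ = (5 - (2)·2.1225 - (-2)·-0.4839) / (5) = -0.0426

(2.1225, -0.4839, -0.0426)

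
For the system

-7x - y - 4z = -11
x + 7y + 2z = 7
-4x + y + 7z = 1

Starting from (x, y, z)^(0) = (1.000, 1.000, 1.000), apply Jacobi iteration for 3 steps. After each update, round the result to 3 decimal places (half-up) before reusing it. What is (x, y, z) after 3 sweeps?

Iteration 1:
  x = (-11 - (-1)·1.000 - (-4)·1.000) / (-7) = 0.857
  y = (7 - (1)·1.000 - (2)·1.000) / (7) = 0.571
  z = (1 - (-4)·1.000 - (1)·1.000) / (7) = 0.571
Iteration 2:
  x = (-11 - (-1)·0.571 - (-4)·0.571) / (-7) = 1.164
  y = (7 - (1)·0.857 - (2)·0.571) / (7) = 0.714
  z = (1 - (-4)·0.857 - (1)·0.571) / (7) = 0.551
Iteration 3:
  x = (-11 - (-1)·0.714 - (-4)·0.551) / (-7) = 1.155
  y = (7 - (1)·1.164 - (2)·0.551) / (7) = 0.676
  z = (1 - (-4)·1.164 - (1)·0.714) / (7) = 0.706

(1.155, 0.676, 0.706)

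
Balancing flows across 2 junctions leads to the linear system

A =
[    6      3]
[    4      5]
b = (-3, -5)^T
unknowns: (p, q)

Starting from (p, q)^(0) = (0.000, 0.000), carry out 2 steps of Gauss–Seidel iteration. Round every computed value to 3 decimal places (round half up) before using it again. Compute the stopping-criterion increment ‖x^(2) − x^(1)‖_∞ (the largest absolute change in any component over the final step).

Iteration 1:
  p = (-3 - (3)·0.000) / (6) = -0.500
  q = (-5 - (4)·-0.500) / (5) = -0.600
Iteration 2:
  p = (-3 - (3)·-0.600) / (6) = -0.200
  q = (-5 - (4)·-0.200) / (5) = -0.840
Change: (0.300, -0.240) → max |·| = 0.300

0.300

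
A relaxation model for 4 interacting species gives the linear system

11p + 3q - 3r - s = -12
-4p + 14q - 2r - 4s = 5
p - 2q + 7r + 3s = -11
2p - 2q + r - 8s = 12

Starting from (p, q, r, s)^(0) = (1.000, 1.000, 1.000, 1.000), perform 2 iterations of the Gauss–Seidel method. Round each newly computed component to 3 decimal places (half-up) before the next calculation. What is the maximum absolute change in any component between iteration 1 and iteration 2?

1.523

Iteration 1:
  p = (-12 - (3)·1.000 - (-3)·1.000 - (-1)·1.000) / (11) = -1.000
  q = (5 - (-4)·-1.000 - (-2)·1.000 - (-4)·1.000) / (14) = 0.500
  r = (-11 - (1)·-1.000 - (-2)·0.500 - (3)·1.000) / (7) = -1.714
  s = (12 - (2)·-1.000 - (-2)·0.500 - (1)·-1.714) / (-8) = -2.089
Iteration 2:
  p = (-12 - (3)·0.500 - (-3)·-1.714 - (-1)·-2.089) / (11) = -1.885
  q = (5 - (-4)·-1.885 - (-2)·-1.714 - (-4)·-2.089) / (14) = -1.023
  r = (-11 - (1)·-1.885 - (-2)·-1.023 - (3)·-2.089) / (7) = -0.699
  s = (12 - (2)·-1.885 - (-2)·-1.023 - (1)·-0.699) / (-8) = -1.803
Change: (-0.885, -1.523, 1.015, 0.286) → max |·| = 1.523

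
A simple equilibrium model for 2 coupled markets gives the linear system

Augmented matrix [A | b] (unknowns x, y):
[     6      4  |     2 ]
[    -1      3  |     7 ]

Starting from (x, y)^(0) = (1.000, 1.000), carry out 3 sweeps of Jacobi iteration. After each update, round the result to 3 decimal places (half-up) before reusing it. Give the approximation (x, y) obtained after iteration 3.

(-1.148, 1.852)

Iteration 1:
  x = (2 - (4)·1.000) / (6) = -0.333
  y = (7 - (-1)·1.000) / (3) = 2.667
Iteration 2:
  x = (2 - (4)·2.667) / (6) = -1.445
  y = (7 - (-1)·-0.333) / (3) = 2.222
Iteration 3:
  x = (2 - (4)·2.222) / (6) = -1.148
  y = (7 - (-1)·-1.445) / (3) = 1.852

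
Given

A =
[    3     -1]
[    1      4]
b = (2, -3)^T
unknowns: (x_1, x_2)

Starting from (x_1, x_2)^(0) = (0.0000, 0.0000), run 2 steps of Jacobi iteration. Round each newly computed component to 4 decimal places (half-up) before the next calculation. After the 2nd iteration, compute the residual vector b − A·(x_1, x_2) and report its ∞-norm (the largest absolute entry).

Iteration 1:
  x_1 = (2 - (-1)·0.0000) / (3) = 0.6667
  x_2 = (-3 - (1)·0.0000) / (4) = -0.7500
Iteration 2:
  x_1 = (2 - (-1)·-0.7500) / (3) = 0.4167
  x_2 = (-3 - (1)·0.6667) / (4) = -0.9167
Residual b − A·x = (-0.1668, 0.2501); ∞-norm = 0.2501

0.2501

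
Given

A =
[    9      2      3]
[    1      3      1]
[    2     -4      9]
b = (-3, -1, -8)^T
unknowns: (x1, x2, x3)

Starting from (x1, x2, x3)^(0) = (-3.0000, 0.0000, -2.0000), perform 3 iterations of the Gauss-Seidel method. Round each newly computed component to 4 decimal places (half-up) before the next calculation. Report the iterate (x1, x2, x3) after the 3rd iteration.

(-0.0390, -0.0290, -0.8931)

Iteration 1:
  x1 = (-3 - (2)·0.0000 - (3)·-2.0000) / (9) = 0.3333
  x2 = (-1 - (1)·0.3333 - (1)·-2.0000) / (3) = 0.2222
  x3 = (-8 - (2)·0.3333 - (-4)·0.2222) / (9) = -0.8642
Iteration 2:
  x1 = (-3 - (2)·0.2222 - (3)·-0.8642) / (9) = -0.0946
  x2 = (-1 - (1)·-0.0946 - (1)·-0.8642) / (3) = -0.0137
  x3 = (-8 - (2)·-0.0946 - (-4)·-0.0137) / (9) = -0.8740
Iteration 3:
  x1 = (-3 - (2)·-0.0137 - (3)·-0.8740) / (9) = -0.0390
  x2 = (-1 - (1)·-0.0390 - (1)·-0.8740) / (3) = -0.0290
  x3 = (-8 - (2)·-0.0390 - (-4)·-0.0290) / (9) = -0.8931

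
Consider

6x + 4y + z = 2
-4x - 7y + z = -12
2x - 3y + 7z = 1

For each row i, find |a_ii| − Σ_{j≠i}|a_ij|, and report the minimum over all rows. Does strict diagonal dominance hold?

1

row 1: |6| − (4+1) = 1
row 2: |-7| − (4+1) = 2
row 3: |7| − (2+3) = 2
minimum over rows = 1 → strictly diagonally dominant (convergence guaranteed)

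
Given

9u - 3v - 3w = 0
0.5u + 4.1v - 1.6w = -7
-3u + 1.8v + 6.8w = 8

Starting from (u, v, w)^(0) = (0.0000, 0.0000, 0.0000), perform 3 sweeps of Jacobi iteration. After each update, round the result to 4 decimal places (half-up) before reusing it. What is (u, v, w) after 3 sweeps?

Iteration 1:
  u = (0 - (-3)·0.0000 - (-3)·0.0000) / (9) = 0.0000
  v = (-7 - (0.5)·0.0000 - (-1.6)·0.0000) / (4.1) = -1.7073
  w = (8 - (-3)·0.0000 - (1.8)·0.0000) / (6.8) = 1.1765
Iteration 2:
  u = (0 - (-3)·-1.7073 - (-3)·1.1765) / (9) = -0.1769
  v = (-7 - (0.5)·0.0000 - (-1.6)·1.1765) / (4.1) = -1.2482
  w = (8 - (-3)·0.0000 - (1.8)·-1.7073) / (6.8) = 1.6284
Iteration 3:
  u = (0 - (-3)·-1.2482 - (-3)·1.6284) / (9) = 0.1267
  v = (-7 - (0.5)·-0.1769 - (-1.6)·1.6284) / (4.1) = -1.0503
  w = (8 - (-3)·-0.1769 - (1.8)·-1.2482) / (6.8) = 1.4288

(0.1267, -1.0503, 1.4288)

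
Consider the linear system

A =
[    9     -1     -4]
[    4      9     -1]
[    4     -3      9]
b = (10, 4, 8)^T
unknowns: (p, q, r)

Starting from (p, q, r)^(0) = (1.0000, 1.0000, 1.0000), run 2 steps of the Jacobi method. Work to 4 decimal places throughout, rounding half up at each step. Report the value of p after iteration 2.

1.4691

Iteration 1:
  p = (10 - (-1)·1.0000 - (-4)·1.0000) / (9) = 1.6667
  q = (4 - (4)·1.0000 - (-1)·1.0000) / (9) = 0.1111
  r = (8 - (4)·1.0000 - (-3)·1.0000) / (9) = 0.7778
Iteration 2:
  p = (10 - (-1)·0.1111 - (-4)·0.7778) / (9) = 1.4691
  q = (4 - (4)·1.6667 - (-1)·0.7778) / (9) = -0.2099
  r = (8 - (4)·1.6667 - (-3)·0.1111) / (9) = 0.1852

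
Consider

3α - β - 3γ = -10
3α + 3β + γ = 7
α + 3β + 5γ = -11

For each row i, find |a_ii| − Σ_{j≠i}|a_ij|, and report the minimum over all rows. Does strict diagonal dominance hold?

-1

row 1: |3| − (1+3) = -1
row 2: |3| − (3+1) = -1
row 3: |5| − (1+3) = 1
minimum over rows = -1 → not strictly diagonally dominant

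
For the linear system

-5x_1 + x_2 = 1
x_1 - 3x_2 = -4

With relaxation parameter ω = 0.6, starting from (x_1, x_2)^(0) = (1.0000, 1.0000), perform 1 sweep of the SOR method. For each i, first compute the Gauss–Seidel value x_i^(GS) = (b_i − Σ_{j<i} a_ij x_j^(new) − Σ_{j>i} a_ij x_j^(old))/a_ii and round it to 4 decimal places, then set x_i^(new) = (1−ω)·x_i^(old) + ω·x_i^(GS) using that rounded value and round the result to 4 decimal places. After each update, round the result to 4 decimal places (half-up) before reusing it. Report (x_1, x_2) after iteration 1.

Iteration 1:
  x_1: GS value = (1 - (1)·1.0000) / (-5) = 0.0000;  x_1 ← (1−ω)·1.0000 + ω·0.0000 = 0.4000
  x_2: GS value = (-4 - (1)·0.4000) / (-3) = 1.4667;  x_2 ← (1−ω)·1.0000 + ω·1.4667 = 1.2800

(0.4000, 1.2800)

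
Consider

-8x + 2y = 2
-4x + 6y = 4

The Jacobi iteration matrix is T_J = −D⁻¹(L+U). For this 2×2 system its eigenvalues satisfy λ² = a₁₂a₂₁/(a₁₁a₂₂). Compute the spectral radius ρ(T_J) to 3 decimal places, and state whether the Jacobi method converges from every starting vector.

a₁₂a₂₁/(a₁₁a₂₂) = (2)·(-4) / ((-8)·(6)) = 0.166667
ρ = √|0.166667| = √0.166667 = 0.408
ρ < 1, so Jacobi converges

0.408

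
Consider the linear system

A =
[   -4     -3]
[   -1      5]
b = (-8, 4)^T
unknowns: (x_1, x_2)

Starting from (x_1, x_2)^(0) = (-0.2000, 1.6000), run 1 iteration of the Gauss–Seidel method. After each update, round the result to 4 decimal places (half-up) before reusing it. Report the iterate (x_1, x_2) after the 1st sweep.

Iteration 1:
  x_1 = (-8 - (-3)·1.6000) / (-4) = 0.8000
  x_2 = (4 - (-1)·0.8000) / (5) = 0.9600

(0.8000, 0.9600)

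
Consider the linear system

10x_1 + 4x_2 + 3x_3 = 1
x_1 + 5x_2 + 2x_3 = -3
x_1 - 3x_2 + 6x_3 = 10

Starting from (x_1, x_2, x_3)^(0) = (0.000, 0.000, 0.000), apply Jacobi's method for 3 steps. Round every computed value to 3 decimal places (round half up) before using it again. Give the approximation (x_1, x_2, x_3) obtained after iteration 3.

(0.210, -1.108, 1.050)

Iteration 1:
  x_1 = (1 - (4)·0.000 - (3)·0.000) / (10) = 0.100
  x_2 = (-3 - (1)·0.000 - (2)·0.000) / (5) = -0.600
  x_3 = (10 - (1)·0.000 - (-3)·0.000) / (6) = 1.667
Iteration 2:
  x_1 = (1 - (4)·-0.600 - (3)·1.667) / (10) = -0.160
  x_2 = (-3 - (1)·0.100 - (2)·1.667) / (5) = -1.287
  x_3 = (10 - (1)·0.100 - (-3)·-0.600) / (6) = 1.350
Iteration 3:
  x_1 = (1 - (4)·-1.287 - (3)·1.350) / (10) = 0.210
  x_2 = (-3 - (1)·-0.160 - (2)·1.350) / (5) = -1.108
  x_3 = (10 - (1)·-0.160 - (-3)·-1.287) / (6) = 1.050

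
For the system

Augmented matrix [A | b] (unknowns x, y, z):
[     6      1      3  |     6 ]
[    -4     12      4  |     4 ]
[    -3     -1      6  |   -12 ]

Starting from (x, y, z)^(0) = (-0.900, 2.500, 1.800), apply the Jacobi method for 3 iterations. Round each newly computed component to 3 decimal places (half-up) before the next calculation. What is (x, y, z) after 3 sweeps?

(1.976, 1.788, -0.794)

Iteration 1:
  x = (6 - (1)·2.500 - (3)·1.800) / (6) = -0.317
  y = (4 - (-4)·-0.900 - (4)·1.800) / (12) = -0.567
  z = (-12 - (-3)·-0.900 - (-1)·2.500) / (6) = -2.033
Iteration 2:
  x = (6 - (1)·-0.567 - (3)·-2.033) / (6) = 2.111
  y = (4 - (-4)·-0.317 - (4)·-2.033) / (12) = 0.905
  z = (-12 - (-3)·-0.317 - (-1)·-0.567) / (6) = -2.253
Iteration 3:
  x = (6 - (1)·0.905 - (3)·-2.253) / (6) = 1.976
  y = (4 - (-4)·2.111 - (4)·-2.253) / (12) = 1.788
  z = (-12 - (-3)·2.111 - (-1)·0.905) / (6) = -0.794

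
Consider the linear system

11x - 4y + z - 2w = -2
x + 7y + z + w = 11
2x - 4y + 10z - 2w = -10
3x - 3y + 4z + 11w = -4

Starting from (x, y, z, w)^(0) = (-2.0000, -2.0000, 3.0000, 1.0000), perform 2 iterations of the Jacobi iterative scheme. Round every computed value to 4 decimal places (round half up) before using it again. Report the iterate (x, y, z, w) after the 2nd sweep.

(0.1303, 2.0935, -0.5766, 0.6961)

Iteration 1:
  x = (-2 - (-4)·-2.0000 - (1)·3.0000 - (-2)·1.0000) / (11) = -1.0000
  y = (11 - (1)·-2.0000 - (1)·3.0000 - (1)·1.0000) / (7) = 1.2857
  z = (-10 - (2)·-2.0000 - (-4)·-2.0000 - (-2)·1.0000) / (10) = -1.2000
  w = (-4 - (3)·-2.0000 - (-3)·-2.0000 - (4)·3.0000) / (11) = -1.4545
Iteration 2:
  x = (-2 - (-4)·1.2857 - (1)·-1.2000 - (-2)·-1.4545) / (11) = 0.1303
  y = (11 - (1)·-1.0000 - (1)·-1.2000 - (1)·-1.4545) / (7) = 2.0935
  z = (-10 - (2)·-1.0000 - (-4)·1.2857 - (-2)·-1.4545) / (10) = -0.5766
  w = (-4 - (3)·-1.0000 - (-3)·1.2857 - (4)·-1.2000) / (11) = 0.6961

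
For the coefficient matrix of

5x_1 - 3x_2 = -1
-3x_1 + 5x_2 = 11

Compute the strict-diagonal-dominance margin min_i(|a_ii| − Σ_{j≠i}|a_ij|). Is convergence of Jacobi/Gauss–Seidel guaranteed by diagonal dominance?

row 1: |5| − (3) = 2
row 2: |5| − (3) = 2
minimum over rows = 2 → strictly diagonally dominant (convergence guaranteed)

2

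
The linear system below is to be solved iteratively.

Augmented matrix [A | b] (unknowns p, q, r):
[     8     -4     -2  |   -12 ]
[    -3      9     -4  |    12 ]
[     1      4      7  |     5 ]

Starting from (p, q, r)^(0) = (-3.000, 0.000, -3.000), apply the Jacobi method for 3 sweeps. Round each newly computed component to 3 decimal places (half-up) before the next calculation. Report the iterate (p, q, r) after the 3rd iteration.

(-0.553, 1.476, 0.336)

Iteration 1:
  p = (-12 - (-4)·0.000 - (-2)·-3.000) / (8) = -2.250
  q = (12 - (-3)·-3.000 - (-4)·-3.000) / (9) = -1.000
  r = (5 - (1)·-3.000 - (4)·0.000) / (7) = 1.143
Iteration 2:
  p = (-12 - (-4)·-1.000 - (-2)·1.143) / (8) = -1.714
  q = (12 - (-3)·-2.250 - (-4)·1.143) / (9) = 1.091
  r = (5 - (1)·-2.250 - (4)·-1.000) / (7) = 1.607
Iteration 3:
  p = (-12 - (-4)·1.091 - (-2)·1.607) / (8) = -0.553
  q = (12 - (-3)·-1.714 - (-4)·1.607) / (9) = 1.476
  r = (5 - (1)·-1.714 - (4)·1.091) / (7) = 0.336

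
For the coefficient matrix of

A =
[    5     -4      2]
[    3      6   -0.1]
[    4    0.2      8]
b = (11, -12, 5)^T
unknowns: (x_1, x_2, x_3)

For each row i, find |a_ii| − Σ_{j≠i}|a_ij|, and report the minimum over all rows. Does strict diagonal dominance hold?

-1

row 1: |5| − (4+2) = -1
row 2: |6| − (3+0.1) = 2.9
row 3: |8| − (4+0.2) = 3.8
minimum over rows = -1 → not strictly diagonally dominant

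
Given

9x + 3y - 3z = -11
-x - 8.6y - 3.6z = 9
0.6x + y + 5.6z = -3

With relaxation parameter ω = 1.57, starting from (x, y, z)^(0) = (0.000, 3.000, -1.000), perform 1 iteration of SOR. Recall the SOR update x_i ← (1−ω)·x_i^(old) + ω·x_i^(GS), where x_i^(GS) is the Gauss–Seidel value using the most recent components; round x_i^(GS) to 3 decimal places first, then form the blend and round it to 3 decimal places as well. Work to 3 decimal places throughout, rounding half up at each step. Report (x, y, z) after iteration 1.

(-4.013, -1.963, 0.955)

Iteration 1:
  x: GS value = (-11 - (3)·3.000 - (-3)·-1.000) / (9) = -2.556;  x ← (1−ω)·0.000 + ω·-2.556 = -4.013
  y: GS value = (9 - (-1)·-4.013 - (-3.6)·-1.000) / (-8.6) = -0.161;  y ← (1−ω)·3.000 + ω·-0.161 = -1.963
  z: GS value = (-3 - (0.6)·-4.013 - (1)·-1.963) / (5.6) = 0.245;  z ← (1−ω)·-1.000 + ω·0.245 = 0.955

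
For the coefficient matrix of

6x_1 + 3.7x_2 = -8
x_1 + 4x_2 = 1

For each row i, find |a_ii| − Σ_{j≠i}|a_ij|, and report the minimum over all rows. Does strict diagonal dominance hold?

2.3

row 1: |6| − (3.7) = 2.3
row 2: |4| − (1) = 3
minimum over rows = 2.3 → strictly diagonally dominant (convergence guaranteed)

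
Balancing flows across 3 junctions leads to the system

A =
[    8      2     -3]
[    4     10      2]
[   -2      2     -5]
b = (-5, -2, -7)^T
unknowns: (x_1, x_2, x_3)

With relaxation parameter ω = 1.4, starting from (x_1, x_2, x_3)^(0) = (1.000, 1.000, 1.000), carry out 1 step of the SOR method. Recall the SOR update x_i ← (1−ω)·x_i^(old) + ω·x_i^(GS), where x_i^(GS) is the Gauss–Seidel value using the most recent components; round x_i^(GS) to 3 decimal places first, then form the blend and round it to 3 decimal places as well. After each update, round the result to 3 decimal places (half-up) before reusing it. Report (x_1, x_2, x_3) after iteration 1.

(-1.100, -0.344, 1.983)

Iteration 1:
  x_1: GS value = (-5 - (2)·1.000 - (-3)·1.000) / (8) = -0.500;  x_1 ← (1−ω)·1.000 + ω·-0.500 = -1.100
  x_2: GS value = (-2 - (4)·-1.100 - (2)·1.000) / (10) = 0.040;  x_2 ← (1−ω)·1.000 + ω·0.040 = -0.344
  x_3: GS value = (-7 - (-2)·-1.100 - (2)·-0.344) / (-5) = 1.702;  x_3 ← (1−ω)·1.000 + ω·1.702 = 1.983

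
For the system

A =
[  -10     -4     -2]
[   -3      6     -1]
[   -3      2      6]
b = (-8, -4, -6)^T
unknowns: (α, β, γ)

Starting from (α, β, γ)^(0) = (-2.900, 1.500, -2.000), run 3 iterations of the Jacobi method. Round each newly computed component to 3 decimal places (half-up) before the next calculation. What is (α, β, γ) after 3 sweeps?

Iteration 1:
  α = (-8 - (-4)·1.500 - (-2)·-2.000) / (-10) = 0.600
  β = (-4 - (-3)·-2.900 - (-1)·-2.000) / (6) = -2.450
  γ = (-6 - (-3)·-2.900 - (2)·1.500) / (6) = -2.950
Iteration 2:
  α = (-8 - (-4)·-2.450 - (-2)·-2.950) / (-10) = 2.370
  β = (-4 - (-3)·0.600 - (-1)·-2.950) / (6) = -0.858
  γ = (-6 - (-3)·0.600 - (2)·-2.450) / (6) = 0.117
Iteration 3:
  α = (-8 - (-4)·-0.858 - (-2)·0.117) / (-10) = 1.120
  β = (-4 - (-3)·2.370 - (-1)·0.117) / (6) = 0.538
  γ = (-6 - (-3)·2.370 - (2)·-0.858) / (6) = 0.471

(1.120, 0.538, 0.471)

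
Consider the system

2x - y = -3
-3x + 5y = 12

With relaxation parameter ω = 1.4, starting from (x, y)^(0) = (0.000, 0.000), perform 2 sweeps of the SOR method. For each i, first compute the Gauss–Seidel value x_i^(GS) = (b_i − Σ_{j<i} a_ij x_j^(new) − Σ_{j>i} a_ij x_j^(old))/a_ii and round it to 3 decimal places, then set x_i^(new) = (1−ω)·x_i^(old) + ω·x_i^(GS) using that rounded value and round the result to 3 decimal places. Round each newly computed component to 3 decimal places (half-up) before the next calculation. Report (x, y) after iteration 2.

(-0.143, 2.601)

Iteration 1:
  x: GS value = (-3 - (-1)·0.000) / (2) = -1.500;  x ← (1−ω)·0.000 + ω·-1.500 = -2.100
  y: GS value = (12 - (-3)·-2.100) / (5) = 1.140;  y ← (1−ω)·0.000 + ω·1.140 = 1.596
Iteration 2:
  x: GS value = (-3 - (-1)·1.596) / (2) = -0.702;  x ← (1−ω)·-2.100 + ω·-0.702 = -0.143
  y: GS value = (12 - (-3)·-0.143) / (5) = 2.314;  y ← (1−ω)·1.596 + ω·2.314 = 2.601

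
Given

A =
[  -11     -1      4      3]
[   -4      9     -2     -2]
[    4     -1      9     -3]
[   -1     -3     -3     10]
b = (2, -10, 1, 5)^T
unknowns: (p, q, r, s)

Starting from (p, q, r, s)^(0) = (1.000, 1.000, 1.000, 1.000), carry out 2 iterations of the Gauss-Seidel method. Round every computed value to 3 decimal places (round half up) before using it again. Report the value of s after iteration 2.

Iteration 1:
  p = (2 - (-1)·1.000 - (4)·1.000 - (3)·1.000) / (-11) = 0.364
  q = (-10 - (-4)·0.364 - (-2)·1.000 - (-2)·1.000) / (9) = -0.505
  r = (1 - (4)·0.364 - (-1)·-0.505 - (-3)·1.000) / (9) = 0.227
  s = (5 - (-1)·0.364 - (-3)·-0.505 - (-3)·0.227) / (10) = 0.453
Iteration 2:
  p = (2 - (-1)·-0.505 - (4)·0.227 - (3)·0.453) / (-11) = 0.070
  q = (-10 - (-4)·0.070 - (-2)·0.227 - (-2)·0.453) / (9) = -0.929
  r = (1 - (4)·0.070 - (-1)·-0.929 - (-3)·0.453) / (9) = 0.128
  s = (5 - (-1)·0.070 - (-3)·-0.929 - (-3)·0.128) / (10) = 0.267

0.267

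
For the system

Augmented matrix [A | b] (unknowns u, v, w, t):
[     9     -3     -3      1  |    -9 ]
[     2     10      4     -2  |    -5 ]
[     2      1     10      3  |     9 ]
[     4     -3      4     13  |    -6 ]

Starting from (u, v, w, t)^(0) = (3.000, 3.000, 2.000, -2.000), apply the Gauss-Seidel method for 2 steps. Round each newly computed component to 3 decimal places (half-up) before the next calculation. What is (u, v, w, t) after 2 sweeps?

Iteration 1:
  u = (-9 - (-3)·3.000 - (-3)·2.000 - (1)·-2.000) / (9) = 0.889
  v = (-5 - (2)·0.889 - (4)·2.000 - (-2)·-2.000) / (10) = -1.878
  w = (9 - (2)·0.889 - (1)·-1.878 - (3)·-2.000) / (10) = 1.510
  t = (-6 - (4)·0.889 - (-3)·-1.878 - (4)·1.510) / (13) = -1.633
Iteration 2:
  u = (-9 - (-3)·-1.878 - (-3)·1.510 - (1)·-1.633) / (9) = -0.941
  v = (-5 - (2)·-0.941 - (4)·1.510 - (-2)·-1.633) / (10) = -1.242
  w = (9 - (2)·-0.941 - (1)·-1.242 - (3)·-1.633) / (10) = 1.702
  t = (-6 - (4)·-0.941 - (-3)·-1.242 - (4)·1.702) / (13) = -0.982

(-0.941, -1.242, 1.702, -0.982)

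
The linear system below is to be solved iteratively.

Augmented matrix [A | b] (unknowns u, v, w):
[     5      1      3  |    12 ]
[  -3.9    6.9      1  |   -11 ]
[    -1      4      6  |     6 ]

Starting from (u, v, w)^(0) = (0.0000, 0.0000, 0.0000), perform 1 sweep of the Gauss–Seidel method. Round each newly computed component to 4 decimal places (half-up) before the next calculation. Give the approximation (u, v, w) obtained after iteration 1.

Iteration 1:
  u = (12 - (1)·0.0000 - (3)·0.0000) / (5) = 2.4000
  v = (-11 - (-3.9)·2.4000 - (1)·0.0000) / (6.9) = -0.2377
  w = (6 - (-1)·2.4000 - (4)·-0.2377) / (6) = 1.5585

(2.4000, -0.2377, 1.5585)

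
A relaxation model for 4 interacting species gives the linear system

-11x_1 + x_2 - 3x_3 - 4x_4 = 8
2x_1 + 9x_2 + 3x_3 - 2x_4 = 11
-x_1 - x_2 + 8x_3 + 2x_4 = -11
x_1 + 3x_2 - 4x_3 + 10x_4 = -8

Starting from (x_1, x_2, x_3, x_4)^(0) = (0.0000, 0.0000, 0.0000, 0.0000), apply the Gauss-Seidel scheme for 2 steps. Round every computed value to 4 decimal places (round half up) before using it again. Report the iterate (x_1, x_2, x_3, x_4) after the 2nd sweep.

(0.3546, 1.2056, -0.7651, -1.5032)

Iteration 1:
  x_1 = (8 - (1)·0.0000 - (-3)·0.0000 - (-4)·0.0000) / (-11) = -0.7273
  x_2 = (11 - (2)·-0.7273 - (3)·0.0000 - (-2)·0.0000) / (9) = 1.3838
  x_3 = (-11 - (-1)·-0.7273 - (-1)·1.3838 - (2)·0.0000) / (8) = -1.2929
  x_4 = (-8 - (1)·-0.7273 - (3)·1.3838 - (-4)·-1.2929) / (10) = -1.6596
Iteration 2:
  x_1 = (8 - (1)·1.3838 - (-3)·-1.2929 - (-4)·-1.6596) / (-11) = 0.3546
  x_2 = (11 - (2)·0.3546 - (3)·-1.2929 - (-2)·-1.6596) / (9) = 1.2056
  x_3 = (-11 - (-1)·0.3546 - (-1)·1.2056 - (2)·-1.6596) / (8) = -0.7651
  x_4 = (-8 - (1)·0.3546 - (3)·1.2056 - (-4)·-0.7651) / (10) = -1.5032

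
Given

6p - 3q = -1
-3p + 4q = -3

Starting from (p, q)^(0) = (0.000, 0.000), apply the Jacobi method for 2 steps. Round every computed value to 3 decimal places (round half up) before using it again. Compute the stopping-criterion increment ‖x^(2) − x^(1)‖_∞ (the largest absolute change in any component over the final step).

0.375

Iteration 1:
  p = (-1 - (-3)·0.000) / (6) = -0.167
  q = (-3 - (-3)·0.000) / (4) = -0.750
Iteration 2:
  p = (-1 - (-3)·-0.750) / (6) = -0.542
  q = (-3 - (-3)·-0.167) / (4) = -0.875
Change: (-0.375, -0.125) → max |·| = 0.375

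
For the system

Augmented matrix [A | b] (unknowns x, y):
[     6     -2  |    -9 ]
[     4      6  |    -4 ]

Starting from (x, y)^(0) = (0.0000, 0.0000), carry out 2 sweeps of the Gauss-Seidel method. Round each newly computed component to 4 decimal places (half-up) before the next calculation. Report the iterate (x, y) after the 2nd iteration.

Iteration 1:
  x = (-9 - (-2)·0.0000) / (6) = -1.5000
  y = (-4 - (4)·-1.5000) / (6) = 0.3333
Iteration 2:
  x = (-9 - (-2)·0.3333) / (6) = -1.3889
  y = (-4 - (4)·-1.3889) / (6) = 0.2593

(-1.3889, 0.2593)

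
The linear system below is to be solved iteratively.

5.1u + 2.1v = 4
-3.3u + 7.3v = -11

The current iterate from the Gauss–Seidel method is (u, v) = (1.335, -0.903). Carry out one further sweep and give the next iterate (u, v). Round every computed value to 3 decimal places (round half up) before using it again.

One sweep:
  u = (4 - (2.1)·-0.903) / (5.1) = 1.156
  v = (-11 - (-3.3)·1.156) / (7.3) = -0.984

(1.156, -0.984)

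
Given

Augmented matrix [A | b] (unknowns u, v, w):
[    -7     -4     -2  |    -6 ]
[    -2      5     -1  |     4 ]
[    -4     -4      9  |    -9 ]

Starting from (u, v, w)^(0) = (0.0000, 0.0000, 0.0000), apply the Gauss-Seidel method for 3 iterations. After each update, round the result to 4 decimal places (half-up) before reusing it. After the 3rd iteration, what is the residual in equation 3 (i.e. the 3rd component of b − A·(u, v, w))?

0.0001

Iteration 1:
  u = (-6 - (-4)·0.0000 - (-2)·0.0000) / (-7) = 0.8571
  v = (4 - (-2)·0.8571 - (-1)·0.0000) / (5) = 1.1428
  w = (-9 - (-4)·0.8571 - (-4)·1.1428) / (9) = -0.1112
Iteration 2:
  u = (-6 - (-4)·1.1428 - (-2)·-0.1112) / (-7) = 0.2359
  v = (4 - (-2)·0.2359 - (-1)·-0.1112) / (5) = 0.8721
  w = (-9 - (-4)·0.2359 - (-4)·0.8721) / (9) = -0.5076
Iteration 3:
  u = (-6 - (-4)·0.8721 - (-2)·-0.5076) / (-7) = 0.5038
  v = (4 - (-2)·0.5038 - (-1)·-0.5076) / (5) = 0.9000
  w = (-9 - (-4)·0.5038 - (-4)·0.9000) / (9) = -0.3761
Residual b − A·x = (0.3744, 0.1315, 0.0001)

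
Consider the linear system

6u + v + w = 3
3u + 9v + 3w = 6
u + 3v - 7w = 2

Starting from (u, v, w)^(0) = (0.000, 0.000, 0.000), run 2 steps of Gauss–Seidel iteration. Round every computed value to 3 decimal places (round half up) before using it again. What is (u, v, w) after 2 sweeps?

Iteration 1:
  u = (3 - (1)·0.000 - (1)·0.000) / (6) = 0.500
  v = (6 - (3)·0.500 - (3)·0.000) / (9) = 0.500
  w = (2 - (1)·0.500 - (3)·0.500) / (-7) = 0.000
Iteration 2:
  u = (3 - (1)·0.500 - (1)·0.000) / (6) = 0.417
  v = (6 - (3)·0.417 - (3)·0.000) / (9) = 0.528
  w = (2 - (1)·0.417 - (3)·0.528) / (-7) = 0.000

(0.417, 0.528, 0.000)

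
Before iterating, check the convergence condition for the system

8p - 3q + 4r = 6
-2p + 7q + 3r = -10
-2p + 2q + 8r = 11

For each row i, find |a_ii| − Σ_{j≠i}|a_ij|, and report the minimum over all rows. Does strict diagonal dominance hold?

row 1: |8| − (3+4) = 1
row 2: |7| − (2+3) = 2
row 3: |8| − (2+2) = 4
minimum over rows = 1 → strictly diagonally dominant (convergence guaranteed)

1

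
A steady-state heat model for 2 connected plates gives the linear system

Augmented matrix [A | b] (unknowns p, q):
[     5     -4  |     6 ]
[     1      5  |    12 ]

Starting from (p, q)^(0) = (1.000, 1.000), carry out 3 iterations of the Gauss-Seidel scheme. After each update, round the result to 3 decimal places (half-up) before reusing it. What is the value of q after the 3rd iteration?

1.866

Iteration 1:
  p = (6 - (-4)·1.000) / (5) = 2.000
  q = (12 - (1)·2.000) / (5) = 2.000
Iteration 2:
  p = (6 - (-4)·2.000) / (5) = 2.800
  q = (12 - (1)·2.800) / (5) = 1.840
Iteration 3:
  p = (6 - (-4)·1.840) / (5) = 2.672
  q = (12 - (1)·2.672) / (5) = 1.866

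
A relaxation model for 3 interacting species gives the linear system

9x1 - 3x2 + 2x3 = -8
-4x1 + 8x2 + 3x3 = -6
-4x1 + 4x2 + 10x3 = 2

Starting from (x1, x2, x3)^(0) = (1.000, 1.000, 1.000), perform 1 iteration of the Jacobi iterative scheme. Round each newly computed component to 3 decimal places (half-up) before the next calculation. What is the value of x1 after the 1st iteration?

Iteration 1:
  x1 = (-8 - (-3)·1.000 - (2)·1.000) / (9) = -0.778
  x2 = (-6 - (-4)·1.000 - (3)·1.000) / (8) = -0.625
  x3 = (2 - (-4)·1.000 - (4)·1.000) / (10) = 0.200

-0.778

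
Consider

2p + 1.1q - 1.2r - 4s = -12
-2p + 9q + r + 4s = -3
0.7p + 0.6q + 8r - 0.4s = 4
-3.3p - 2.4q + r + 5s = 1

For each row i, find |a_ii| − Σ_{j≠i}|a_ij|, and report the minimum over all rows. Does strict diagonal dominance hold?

row 1: |2| − (1.1+1.2+4) = -4.3
row 2: |9| − (2+1+4) = 2
row 3: |8| − (0.7+0.6+0.4) = 6.3
row 4: |5| − (3.3+2.4+1) = -1.7
minimum over rows = -4.3 → not strictly diagonally dominant

-4.3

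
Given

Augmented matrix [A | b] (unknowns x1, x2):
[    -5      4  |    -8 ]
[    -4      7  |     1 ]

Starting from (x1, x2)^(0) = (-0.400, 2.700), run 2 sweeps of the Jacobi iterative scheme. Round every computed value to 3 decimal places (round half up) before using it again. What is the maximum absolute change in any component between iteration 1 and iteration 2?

2.377

Iteration 1:
  x1 = (-8 - (4)·2.700) / (-5) = 3.760
  x2 = (1 - (-4)·-0.400) / (7) = -0.086
Iteration 2:
  x1 = (-8 - (4)·-0.086) / (-5) = 1.531
  x2 = (1 - (-4)·3.760) / (7) = 2.291
Change: (-2.229, 2.377) → max |·| = 2.377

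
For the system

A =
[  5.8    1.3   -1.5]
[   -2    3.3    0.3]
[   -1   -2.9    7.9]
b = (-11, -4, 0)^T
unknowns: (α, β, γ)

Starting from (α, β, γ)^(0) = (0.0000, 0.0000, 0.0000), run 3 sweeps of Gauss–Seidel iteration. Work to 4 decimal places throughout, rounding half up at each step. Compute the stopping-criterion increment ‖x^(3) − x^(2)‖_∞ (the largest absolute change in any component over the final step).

0.0257

Iteration 1:
  α = (-11 - (1.3)·0.0000 - (-1.5)·0.0000) / (5.8) = -1.8966
  β = (-4 - (-2)·-1.8966 - (0.3)·0.0000) / (3.3) = -2.3616
  γ = (0 - (-1)·-1.8966 - (-2.9)·-2.3616) / (7.9) = -1.1070
Iteration 2:
  α = (-11 - (1.3)·-2.3616 - (-1.5)·-1.1070) / (5.8) = -1.6535
  β = (-4 - (-2)·-1.6535 - (0.3)·-1.1070) / (3.3) = -2.1136
  γ = (0 - (-1)·-1.6535 - (-2.9)·-2.1136) / (7.9) = -0.9852
Iteration 3:
  α = (-11 - (1.3)·-2.1136 - (-1.5)·-0.9852) / (5.8) = -1.6776
  β = (-4 - (-2)·-1.6776 - (0.3)·-0.9852) / (3.3) = -2.1393
  γ = (0 - (-1)·-1.6776 - (-2.9)·-2.1393) / (7.9) = -0.9977
Change: (-0.0241, -0.0257, -0.0125) → max |·| = 0.0257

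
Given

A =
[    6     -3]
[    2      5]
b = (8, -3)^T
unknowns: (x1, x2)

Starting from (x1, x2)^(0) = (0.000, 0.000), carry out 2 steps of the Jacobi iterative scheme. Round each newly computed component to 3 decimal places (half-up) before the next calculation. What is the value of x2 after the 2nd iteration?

-1.133

Iteration 1:
  x1 = (8 - (-3)·0.000) / (6) = 1.333
  x2 = (-3 - (2)·0.000) / (5) = -0.600
Iteration 2:
  x1 = (8 - (-3)·-0.600) / (6) = 1.033
  x2 = (-3 - (2)·1.333) / (5) = -1.133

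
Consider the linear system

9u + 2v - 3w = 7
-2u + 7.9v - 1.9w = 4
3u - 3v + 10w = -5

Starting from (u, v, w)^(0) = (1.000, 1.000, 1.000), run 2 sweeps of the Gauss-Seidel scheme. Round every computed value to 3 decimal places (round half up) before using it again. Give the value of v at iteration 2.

0.494

Iteration 1:
  u = (7 - (2)·1.000 - (-3)·1.000) / (9) = 0.889
  v = (4 - (-2)·0.889 - (-1.9)·1.000) / (7.9) = 0.972
  w = (-5 - (3)·0.889 - (-3)·0.972) / (10) = -0.475
Iteration 2:
  u = (7 - (2)·0.972 - (-3)·-0.475) / (9) = 0.403
  v = (4 - (-2)·0.403 - (-1.9)·-0.475) / (7.9) = 0.494
  w = (-5 - (3)·0.403 - (-3)·0.494) / (10) = -0.473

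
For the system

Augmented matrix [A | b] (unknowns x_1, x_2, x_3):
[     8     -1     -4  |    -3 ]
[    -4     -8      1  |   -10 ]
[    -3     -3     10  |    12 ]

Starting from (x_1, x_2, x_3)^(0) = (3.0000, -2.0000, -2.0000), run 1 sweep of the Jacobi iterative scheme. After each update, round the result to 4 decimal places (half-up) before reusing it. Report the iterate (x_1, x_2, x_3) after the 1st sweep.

(-1.6250, -0.5000, 1.5000)

Iteration 1:
  x_1 = (-3 - (-1)·-2.0000 - (-4)·-2.0000) / (8) = -1.6250
  x_2 = (-10 - (-4)·3.0000 - (1)·-2.0000) / (-8) = -0.5000
  x_3 = (12 - (-3)·3.0000 - (-3)·-2.0000) / (10) = 1.5000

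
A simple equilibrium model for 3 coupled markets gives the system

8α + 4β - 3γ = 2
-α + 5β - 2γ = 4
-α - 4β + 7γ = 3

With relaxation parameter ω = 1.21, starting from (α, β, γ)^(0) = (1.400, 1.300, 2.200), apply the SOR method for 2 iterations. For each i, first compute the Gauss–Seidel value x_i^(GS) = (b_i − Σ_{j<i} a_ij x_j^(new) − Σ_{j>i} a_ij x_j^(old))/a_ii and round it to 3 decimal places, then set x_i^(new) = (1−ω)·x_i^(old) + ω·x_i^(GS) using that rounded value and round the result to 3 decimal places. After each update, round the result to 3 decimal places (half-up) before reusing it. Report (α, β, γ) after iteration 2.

(-0.229, 1.184, 1.014)

Iteration 1:
  α: GS value = (2 - (4)·1.300 - (-3)·2.200) / (8) = 0.425;  α ← (1−ω)·1.400 + ω·0.425 = 0.220
  β: GS value = (4 - (-1)·0.220 - (-2)·2.200) / (5) = 1.724;  β ← (1−ω)·1.300 + ω·1.724 = 1.813
  γ: GS value = (3 - (-1)·0.220 - (-4)·1.813) / (7) = 1.496;  γ ← (1−ω)·2.200 + ω·1.496 = 1.348
Iteration 2:
  α: GS value = (2 - (4)·1.813 - (-3)·1.348) / (8) = -0.151;  α ← (1−ω)·0.220 + ω·-0.151 = -0.229
  β: GS value = (4 - (-1)·-0.229 - (-2)·1.348) / (5) = 1.293;  β ← (1−ω)·1.813 + ω·1.293 = 1.184
  γ: GS value = (3 - (-1)·-0.229 - (-4)·1.184) / (7) = 1.072;  γ ← (1−ω)·1.348 + ω·1.072 = 1.014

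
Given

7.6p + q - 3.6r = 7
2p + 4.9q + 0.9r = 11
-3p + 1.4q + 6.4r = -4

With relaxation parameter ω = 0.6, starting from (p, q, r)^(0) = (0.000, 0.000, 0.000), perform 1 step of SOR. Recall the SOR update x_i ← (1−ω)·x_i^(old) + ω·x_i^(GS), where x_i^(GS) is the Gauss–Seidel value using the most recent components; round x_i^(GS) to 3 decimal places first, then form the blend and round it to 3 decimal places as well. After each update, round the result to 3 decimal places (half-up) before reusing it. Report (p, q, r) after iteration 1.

Iteration 1:
  p: GS value = (7 - (1)·0.000 - (-3.6)·0.000) / (7.6) = 0.921;  p ← (1−ω)·0.000 + ω·0.921 = 0.553
  q: GS value = (11 - (2)·0.553 - (0.9)·0.000) / (4.9) = 2.019;  q ← (1−ω)·0.000 + ω·2.019 = 1.211
  r: GS value = (-4 - (-3)·0.553 - (1.4)·1.211) / (6.4) = -0.631;  r ← (1−ω)·0.000 + ω·-0.631 = -0.379

(0.553, 1.211, -0.379)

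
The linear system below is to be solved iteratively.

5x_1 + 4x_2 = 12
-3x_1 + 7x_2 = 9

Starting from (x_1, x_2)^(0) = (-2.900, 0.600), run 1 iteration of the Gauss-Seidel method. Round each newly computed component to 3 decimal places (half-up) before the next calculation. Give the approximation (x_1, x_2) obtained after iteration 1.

(1.920, 2.109)

Iteration 1:
  x_1 = (12 - (4)·0.600) / (5) = 1.920
  x_2 = (9 - (-3)·1.920) / (7) = 2.109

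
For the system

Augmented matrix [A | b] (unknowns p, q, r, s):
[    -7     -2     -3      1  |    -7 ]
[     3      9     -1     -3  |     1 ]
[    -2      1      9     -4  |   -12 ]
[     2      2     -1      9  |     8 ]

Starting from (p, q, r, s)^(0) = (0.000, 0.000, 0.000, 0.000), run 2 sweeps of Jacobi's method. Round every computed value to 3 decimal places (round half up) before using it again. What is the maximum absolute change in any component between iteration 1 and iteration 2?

0.667

Iteration 1:
  p = (-7 - (-2)·0.000 - (-3)·0.000 - (1)·0.000) / (-7) = 1.000
  q = (1 - (3)·0.000 - (-1)·0.000 - (-3)·0.000) / (9) = 0.111
  r = (-12 - (-2)·0.000 - (1)·0.000 - (-4)·0.000) / (9) = -1.333
  s = (8 - (2)·0.000 - (2)·0.000 - (-1)·0.000) / (9) = 0.889
Iteration 2:
  p = (-7 - (-2)·0.111 - (-3)·-1.333 - (1)·0.889) / (-7) = 1.667
  q = (1 - (3)·1.000 - (-1)·-1.333 - (-3)·0.889) / (9) = -0.074
  r = (-12 - (-2)·1.000 - (1)·0.111 - (-4)·0.889) / (9) = -0.728
  s = (8 - (2)·1.000 - (2)·0.111 - (-1)·-1.333) / (9) = 0.494
Change: (0.667, -0.185, 0.605, -0.395) → max |·| = 0.667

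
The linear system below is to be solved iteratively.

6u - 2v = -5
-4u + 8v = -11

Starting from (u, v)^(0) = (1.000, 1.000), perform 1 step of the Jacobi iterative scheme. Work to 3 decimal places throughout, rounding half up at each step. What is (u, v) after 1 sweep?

(-0.500, -0.875)

Iteration 1:
  u = (-5 - (-2)·1.000) / (6) = -0.500
  v = (-11 - (-4)·1.000) / (8) = -0.875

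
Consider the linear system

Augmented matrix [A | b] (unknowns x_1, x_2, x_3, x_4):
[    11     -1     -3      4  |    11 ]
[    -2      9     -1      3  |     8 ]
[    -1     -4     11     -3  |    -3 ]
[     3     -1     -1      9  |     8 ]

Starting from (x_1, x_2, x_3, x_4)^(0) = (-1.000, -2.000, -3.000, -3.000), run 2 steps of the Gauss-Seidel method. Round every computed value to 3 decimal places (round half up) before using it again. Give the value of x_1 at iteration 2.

Iteration 1:
  x_1 = (11 - (-1)·-2.000 - (-3)·-3.000 - (4)·-3.000) / (11) = 1.091
  x_2 = (8 - (-2)·1.091 - (-1)·-3.000 - (3)·-3.000) / (9) = 1.798
  x_3 = (-3 - (-1)·1.091 - (-4)·1.798 - (-3)·-3.000) / (11) = -0.338
  x_4 = (8 - (3)·1.091 - (-1)·1.798 - (-1)·-0.338) / (9) = 0.687
Iteration 2:
  x_1 = (11 - (-1)·1.798 - (-3)·-0.338 - (4)·0.687) / (11) = 0.821
  x_2 = (8 - (-2)·0.821 - (-1)·-0.338 - (3)·0.687) / (9) = 0.805
  x_3 = (-3 - (-1)·0.821 - (-4)·0.805 - (-3)·0.687) / (11) = 0.282
  x_4 = (8 - (3)·0.821 - (-1)·0.805 - (-1)·0.282) / (9) = 0.736

0.821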